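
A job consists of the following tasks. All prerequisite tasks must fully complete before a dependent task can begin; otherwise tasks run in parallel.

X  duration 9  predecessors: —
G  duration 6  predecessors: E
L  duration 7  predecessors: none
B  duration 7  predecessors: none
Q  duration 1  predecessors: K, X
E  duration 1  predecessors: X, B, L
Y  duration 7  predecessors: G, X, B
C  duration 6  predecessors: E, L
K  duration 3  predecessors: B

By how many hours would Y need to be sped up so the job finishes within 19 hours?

4

Current finish: 23 hours; target: 19.
Y is on every critical path, so each hour cut from Y cuts the finish by one (this holds down to a finish of 17).
Need 23 − 19 = 4 hours off Y → Y becomes 3 hours, finish becomes 19.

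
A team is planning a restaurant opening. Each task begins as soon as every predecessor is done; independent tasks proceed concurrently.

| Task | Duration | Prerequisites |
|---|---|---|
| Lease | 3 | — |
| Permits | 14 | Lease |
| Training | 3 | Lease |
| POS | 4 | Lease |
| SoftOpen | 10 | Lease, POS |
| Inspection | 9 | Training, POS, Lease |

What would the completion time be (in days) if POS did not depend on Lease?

17

Before: longest chain Lease→Permits = 3+14 = 17, finish 17.
Without Lease→POS, POS's earliest start moves from 3 to 0.
The longest chain is now Lease→Permits = 3+14 = 17, so the project takes 17 days.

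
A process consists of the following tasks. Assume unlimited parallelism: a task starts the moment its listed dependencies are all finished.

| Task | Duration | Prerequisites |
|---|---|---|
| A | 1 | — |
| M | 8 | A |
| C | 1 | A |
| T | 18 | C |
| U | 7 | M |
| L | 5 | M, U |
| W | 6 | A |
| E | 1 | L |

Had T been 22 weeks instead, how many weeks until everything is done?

Baseline: A→M→U→L→E = 1+8+7+5+1 = 22 → 22 weeks.
T has 2 weeks of float (longest path through it is 20).
Now A→C→T = 1+1+22 = 24 is longest, so the finish becomes 24 weeks.

24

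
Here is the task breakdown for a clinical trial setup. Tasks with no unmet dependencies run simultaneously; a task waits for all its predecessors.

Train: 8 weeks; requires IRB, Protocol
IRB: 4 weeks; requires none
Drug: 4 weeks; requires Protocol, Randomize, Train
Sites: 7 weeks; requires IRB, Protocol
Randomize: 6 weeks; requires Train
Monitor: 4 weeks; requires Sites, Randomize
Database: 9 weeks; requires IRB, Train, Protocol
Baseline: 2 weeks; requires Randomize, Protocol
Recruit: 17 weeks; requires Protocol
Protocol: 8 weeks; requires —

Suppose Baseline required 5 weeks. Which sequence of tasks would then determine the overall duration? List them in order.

Protocol, Train, Randomize, Baseline

Actual critical path: Protocol→Train→Randomize→Drug = 8+8+6+4 = 26 ⇒ 26 weeks.
Baseline has 2 weeks of float (longest path through it is 24).
The binding chain switches to Protocol→Train→Randomize→Baseline = 8+8+6+5 = 27; finish 27 weeks.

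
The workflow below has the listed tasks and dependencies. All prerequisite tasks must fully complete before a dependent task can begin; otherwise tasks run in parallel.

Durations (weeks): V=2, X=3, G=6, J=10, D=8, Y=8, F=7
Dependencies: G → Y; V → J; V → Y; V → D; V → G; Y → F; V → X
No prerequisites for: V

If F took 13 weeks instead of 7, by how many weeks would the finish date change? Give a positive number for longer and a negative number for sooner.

Actual critical path: V→G→Y→F = 2+6+8+7 = 23 ⇒ 23 weeks.
Since F is critical, the +6 change carries straight to that chain (now 29 weeks).
No other chain overtakes it, so the finish is 29 weeks.
Change in finish: 29 − 23 = +6 weeks.

6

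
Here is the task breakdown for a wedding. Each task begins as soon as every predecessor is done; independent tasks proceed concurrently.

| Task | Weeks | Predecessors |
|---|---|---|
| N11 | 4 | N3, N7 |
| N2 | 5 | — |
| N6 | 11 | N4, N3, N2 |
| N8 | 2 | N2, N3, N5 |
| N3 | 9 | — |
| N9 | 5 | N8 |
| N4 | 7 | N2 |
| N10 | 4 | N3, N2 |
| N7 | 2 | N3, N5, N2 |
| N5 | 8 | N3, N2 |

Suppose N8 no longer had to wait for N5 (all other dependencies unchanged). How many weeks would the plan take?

Before: longest chain N3→N5→N8→N9 = 9+8+2+5 = 24, finish 24.
Without N5→N8, N8's earliest start moves from 17 to 9.
New critical path: N2→N4→N6 = 5+7+11 = 23 ⇒ 23 weeks.

23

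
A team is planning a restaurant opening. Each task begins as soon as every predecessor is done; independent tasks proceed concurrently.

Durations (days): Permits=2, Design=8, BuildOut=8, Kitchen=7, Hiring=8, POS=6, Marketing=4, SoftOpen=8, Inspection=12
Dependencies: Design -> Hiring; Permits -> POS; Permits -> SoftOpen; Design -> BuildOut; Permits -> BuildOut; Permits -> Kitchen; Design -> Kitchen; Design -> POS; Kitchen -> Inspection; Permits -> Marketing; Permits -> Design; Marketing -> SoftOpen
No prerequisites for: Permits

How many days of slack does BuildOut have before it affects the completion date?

Permits→Design→Kitchen→Inspection = 2+8+7+12 = 29 sets the makespan at 29 days.
The longest chain containing BuildOut totals 18 days.
Float = 29 − 18 = 11.

11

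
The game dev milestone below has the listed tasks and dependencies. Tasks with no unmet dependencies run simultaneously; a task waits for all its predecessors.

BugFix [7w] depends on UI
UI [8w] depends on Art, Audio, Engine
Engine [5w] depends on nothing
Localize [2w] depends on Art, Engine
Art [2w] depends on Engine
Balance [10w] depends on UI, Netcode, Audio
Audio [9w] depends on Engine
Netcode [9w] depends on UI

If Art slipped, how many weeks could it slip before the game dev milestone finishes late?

7

The longest chain is Engine→Audio→UI→Netcode→Balance = 5+9+8+9+10 = 41; overall finish 41 weeks.
Art finishes as early as 7 and must finish by 14.
Slack of Art = 12 − 5 = 7 weeks.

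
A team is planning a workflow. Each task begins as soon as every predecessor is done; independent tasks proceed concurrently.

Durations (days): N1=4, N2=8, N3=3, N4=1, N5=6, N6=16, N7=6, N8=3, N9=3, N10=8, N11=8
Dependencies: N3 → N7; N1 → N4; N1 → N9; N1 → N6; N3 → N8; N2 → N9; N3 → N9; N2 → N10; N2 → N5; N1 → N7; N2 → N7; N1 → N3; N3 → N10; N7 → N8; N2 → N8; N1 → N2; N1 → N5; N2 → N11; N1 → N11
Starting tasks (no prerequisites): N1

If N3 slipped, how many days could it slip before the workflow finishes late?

N1→N2→N7→N8 = 4+8+6+3 = 21 sets the makespan at 21 days.
Longest path through N3: 16 days (earliest finish 7, latest finish 12).
Float = 21 − 16 = 5.

5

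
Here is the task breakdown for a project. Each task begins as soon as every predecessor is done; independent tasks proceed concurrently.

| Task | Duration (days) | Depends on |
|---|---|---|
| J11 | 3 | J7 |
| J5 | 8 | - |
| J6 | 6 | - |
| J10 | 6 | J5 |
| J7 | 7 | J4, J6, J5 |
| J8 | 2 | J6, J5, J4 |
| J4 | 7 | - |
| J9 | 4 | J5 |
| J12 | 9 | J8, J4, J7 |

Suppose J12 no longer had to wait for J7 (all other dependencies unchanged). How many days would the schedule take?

With the dependency in place, J5→J7→J12 = 8+7+9 = 24 sets the finish at 24 days.
Without J7→J12, J12's earliest start moves from 15 to 10.
After: J5→J8→J12 = 8+2+9 = 19 → 19 days.

19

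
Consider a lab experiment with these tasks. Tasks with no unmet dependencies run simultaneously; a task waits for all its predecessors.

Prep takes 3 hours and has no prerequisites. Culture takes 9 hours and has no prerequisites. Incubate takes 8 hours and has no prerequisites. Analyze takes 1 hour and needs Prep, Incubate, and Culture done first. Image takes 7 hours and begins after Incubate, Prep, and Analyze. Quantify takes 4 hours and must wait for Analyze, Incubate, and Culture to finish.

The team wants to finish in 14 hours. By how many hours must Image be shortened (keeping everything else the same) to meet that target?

3

Current finish: 17 hours; target: 14.
Image is on every critical path, so each hour cut from Image cuts the finish by one (this holds down to a finish of 14).
Need 17 − 14 = 3 hours off Image → Image becomes 4 hours, finish becomes 14.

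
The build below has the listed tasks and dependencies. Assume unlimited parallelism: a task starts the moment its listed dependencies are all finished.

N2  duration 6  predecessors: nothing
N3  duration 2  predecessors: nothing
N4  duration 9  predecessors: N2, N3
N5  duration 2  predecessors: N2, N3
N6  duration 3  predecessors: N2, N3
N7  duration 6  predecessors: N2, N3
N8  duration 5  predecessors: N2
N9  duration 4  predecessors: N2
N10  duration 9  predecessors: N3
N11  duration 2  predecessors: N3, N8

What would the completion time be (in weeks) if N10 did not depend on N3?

15

Original critical path: N2→N4 = 6+9 = 15 ⇒ 15 weeks.
Without N3→N10, N10's earliest start moves from 2 to 0.
The longest chain is now N2→N4 = 6+9 = 15, so the schedule takes 15 weeks.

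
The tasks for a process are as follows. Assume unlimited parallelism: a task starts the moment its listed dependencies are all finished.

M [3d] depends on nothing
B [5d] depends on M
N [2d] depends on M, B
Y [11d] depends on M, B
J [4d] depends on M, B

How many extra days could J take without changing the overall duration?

M→B→Y = 3+5+11 = 19 sets the makespan at 19 days.
The longest chain containing J totals 12 days.
Slack of J = 15 − 8 = 7 days.

7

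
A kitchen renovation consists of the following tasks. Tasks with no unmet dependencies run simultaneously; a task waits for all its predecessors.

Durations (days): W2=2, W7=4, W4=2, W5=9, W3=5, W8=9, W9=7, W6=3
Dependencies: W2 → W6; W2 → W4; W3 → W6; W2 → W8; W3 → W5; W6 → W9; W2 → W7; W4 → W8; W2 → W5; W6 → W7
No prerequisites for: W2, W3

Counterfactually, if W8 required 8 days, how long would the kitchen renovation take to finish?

Actual critical path: W3→W6→W9 = 5+3+7 = 15 ⇒ 15 days.
W8 is off the critical path — its longest chain is 13 days, giving 2 of slack.
That remains the longest chain; total 15 days.

15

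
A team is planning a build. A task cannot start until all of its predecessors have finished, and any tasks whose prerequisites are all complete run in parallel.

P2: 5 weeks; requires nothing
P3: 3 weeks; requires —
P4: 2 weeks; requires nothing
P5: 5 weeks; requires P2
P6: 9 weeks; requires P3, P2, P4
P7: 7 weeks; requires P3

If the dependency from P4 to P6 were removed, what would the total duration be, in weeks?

With the dependency in place, P2→P6 = 5+9 = 14 sets the finish at 14 weeks.
Dropping P4→P6 doesn't change P6's earliest start (5); another predecessor still binds.
After: P2→P6 = 5+9 = 14 → 14 weeks.

14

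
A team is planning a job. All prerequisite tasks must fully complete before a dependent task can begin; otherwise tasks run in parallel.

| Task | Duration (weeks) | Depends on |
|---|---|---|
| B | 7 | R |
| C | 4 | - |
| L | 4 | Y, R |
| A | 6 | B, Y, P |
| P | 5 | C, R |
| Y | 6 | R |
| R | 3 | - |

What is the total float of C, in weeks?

1

R→B→A = 3+7+6 = 16 sets the makespan at 16 weeks.
Longest path through C: 15 weeks (earliest finish 4, latest finish 5).
Slack of C = 1 − 0 = 1 week.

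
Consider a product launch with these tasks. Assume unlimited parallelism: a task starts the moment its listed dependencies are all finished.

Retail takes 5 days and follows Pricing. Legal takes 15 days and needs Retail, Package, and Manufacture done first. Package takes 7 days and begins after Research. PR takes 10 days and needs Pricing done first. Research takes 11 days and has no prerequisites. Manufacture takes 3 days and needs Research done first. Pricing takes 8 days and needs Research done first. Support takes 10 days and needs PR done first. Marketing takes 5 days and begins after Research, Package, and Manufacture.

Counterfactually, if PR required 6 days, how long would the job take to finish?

Baseline: Research→Pricing→PR→Support = 11+8+10+10 = 39 → 39 days.
PR lies on that path, so at 6 days the path becomes 35 days.
The binding chain switches to Research→Pricing→Retail→Legal = 11+8+5+15 = 39; finish 39 days.

39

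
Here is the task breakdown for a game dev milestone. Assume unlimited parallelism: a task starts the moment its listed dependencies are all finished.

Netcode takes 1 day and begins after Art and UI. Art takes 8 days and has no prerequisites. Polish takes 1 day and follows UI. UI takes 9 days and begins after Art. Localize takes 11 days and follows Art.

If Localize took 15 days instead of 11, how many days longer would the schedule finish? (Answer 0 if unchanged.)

4

Critical path before the change: Art→Localize = 8+11 = 19 giving 19 days.
Localize is on the critical path; changing it to 15 makes that path 23 days.
No other chain overtakes it, so the finish is 23 days.
Change in finish: 23 − 19 = +4 days.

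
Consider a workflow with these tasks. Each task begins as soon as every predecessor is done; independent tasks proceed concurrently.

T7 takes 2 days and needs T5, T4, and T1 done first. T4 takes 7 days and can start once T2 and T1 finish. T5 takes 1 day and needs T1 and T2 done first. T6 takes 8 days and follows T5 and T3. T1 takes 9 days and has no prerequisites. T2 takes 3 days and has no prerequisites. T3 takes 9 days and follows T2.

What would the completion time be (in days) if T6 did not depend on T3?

Original critical path: T2→T3→T6 = 3+9+8 = 20 ⇒ 20 days.
Without T3→T6, T6's earliest start moves from 12 to 10.
New critical path: T1→T4→T7 = 9+7+2 = 18 ⇒ 18 days.

18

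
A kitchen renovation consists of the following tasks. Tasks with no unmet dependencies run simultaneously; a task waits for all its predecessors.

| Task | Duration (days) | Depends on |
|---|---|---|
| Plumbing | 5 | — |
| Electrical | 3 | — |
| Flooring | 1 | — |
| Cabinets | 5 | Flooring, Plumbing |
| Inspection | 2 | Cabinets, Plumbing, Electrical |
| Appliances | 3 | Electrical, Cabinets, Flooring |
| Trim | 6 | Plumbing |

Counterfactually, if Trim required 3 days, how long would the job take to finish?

The binding path is Plumbing→Cabinets→Appliances = 5+5+3 = 13; finish at 13 days.
The longest path through Trim is only 11 days, so Trim has float 2.
No other chain overtakes it, so the finish is 13 days.

13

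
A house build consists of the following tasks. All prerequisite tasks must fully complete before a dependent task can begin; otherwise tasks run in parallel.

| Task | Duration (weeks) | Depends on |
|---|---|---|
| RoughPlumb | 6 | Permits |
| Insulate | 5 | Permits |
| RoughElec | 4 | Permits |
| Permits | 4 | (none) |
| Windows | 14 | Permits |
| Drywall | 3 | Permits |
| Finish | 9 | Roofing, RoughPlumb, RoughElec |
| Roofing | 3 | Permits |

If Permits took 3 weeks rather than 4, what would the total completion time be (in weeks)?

18

The binding path is Permits→RoughPlumb→Finish = 4+6+9 = 19; finish at 19 weeks.
Permits is on the critical path; changing it to 3 makes that path 18 weeks.
No other chain overtakes it, so the finish is 18 weeks.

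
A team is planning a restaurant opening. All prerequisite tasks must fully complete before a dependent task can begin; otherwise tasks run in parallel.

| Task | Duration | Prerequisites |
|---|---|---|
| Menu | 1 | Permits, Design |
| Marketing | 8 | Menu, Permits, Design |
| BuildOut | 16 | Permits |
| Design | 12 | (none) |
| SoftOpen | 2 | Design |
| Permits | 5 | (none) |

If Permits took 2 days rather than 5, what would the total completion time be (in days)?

Baseline: Permits→BuildOut = 5+16 = 21 → 21 days.
Since Permits is critical, the -3 change carries straight to that chain (now 18 days).
Now Design→Menu→Marketing = 12+1+8 = 21 is longest, so the finish becomes 21 days.

21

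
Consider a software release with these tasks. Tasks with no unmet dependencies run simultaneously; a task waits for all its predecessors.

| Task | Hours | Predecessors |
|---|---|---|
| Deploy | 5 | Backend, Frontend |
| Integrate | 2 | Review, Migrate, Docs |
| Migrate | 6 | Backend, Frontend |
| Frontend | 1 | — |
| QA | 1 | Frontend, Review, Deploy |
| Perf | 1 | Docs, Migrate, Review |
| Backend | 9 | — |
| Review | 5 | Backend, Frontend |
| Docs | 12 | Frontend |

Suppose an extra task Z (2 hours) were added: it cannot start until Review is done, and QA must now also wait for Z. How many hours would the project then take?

17

Originally the project takes 17 hours.
With Z inserted, QA now waits for max(Frontend, Review, Deploy, Z).
New critical path: Backend→Review→Z→QA = 9+5+2+1 = 17 ⇒ 17 hours.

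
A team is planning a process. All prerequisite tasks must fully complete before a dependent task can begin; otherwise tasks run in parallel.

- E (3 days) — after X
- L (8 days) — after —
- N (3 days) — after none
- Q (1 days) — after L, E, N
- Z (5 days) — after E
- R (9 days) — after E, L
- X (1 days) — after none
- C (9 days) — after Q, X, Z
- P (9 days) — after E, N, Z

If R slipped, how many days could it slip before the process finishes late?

1

L→Q→C = 8+1+9 = 18 sets the makespan at 18 days.
The longest chain containing R totals 17 days.
So R can slip 18 − 17 = 1 day.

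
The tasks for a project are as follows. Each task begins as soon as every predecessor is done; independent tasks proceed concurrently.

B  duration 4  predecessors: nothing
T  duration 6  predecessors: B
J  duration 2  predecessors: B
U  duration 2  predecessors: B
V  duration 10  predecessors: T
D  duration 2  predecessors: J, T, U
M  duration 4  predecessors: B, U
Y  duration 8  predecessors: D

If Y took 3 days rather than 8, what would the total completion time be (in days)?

20

The binding path is B→T→D→Y = 4+6+2+8 = 20; finish at 20 days.
Y is on the critical path; changing it to 3 makes that path 15 days.
Now B→T→V = 4+6+10 = 20 is longest, so the finish becomes 20 days.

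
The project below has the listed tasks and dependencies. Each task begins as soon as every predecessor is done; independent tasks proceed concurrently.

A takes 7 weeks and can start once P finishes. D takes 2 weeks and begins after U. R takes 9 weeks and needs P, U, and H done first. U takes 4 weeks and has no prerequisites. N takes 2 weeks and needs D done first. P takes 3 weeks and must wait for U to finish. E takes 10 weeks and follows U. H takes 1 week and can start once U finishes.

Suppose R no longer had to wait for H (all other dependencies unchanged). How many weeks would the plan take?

16

With the dependency in place, U→P→R = 4+3+9 = 16 sets the finish at 16 weeks.
Dropping H→R doesn't change R's earliest start (7); another predecessor still binds.
New critical path: U→P→R = 4+3+9 = 16 ⇒ 16 weeks.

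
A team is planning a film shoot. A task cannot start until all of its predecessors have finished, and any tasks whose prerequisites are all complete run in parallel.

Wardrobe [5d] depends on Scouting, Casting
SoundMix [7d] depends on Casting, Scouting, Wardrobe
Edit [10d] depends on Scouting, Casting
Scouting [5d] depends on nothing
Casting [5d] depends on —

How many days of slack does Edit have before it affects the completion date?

Critical path: Casting→Wardrobe→SoundMix = 5+5+7 = 17, so the finish is 17 days.
Edit finishes as early as 15 and must finish by 17.
Float = 17 − 15 = 2.

2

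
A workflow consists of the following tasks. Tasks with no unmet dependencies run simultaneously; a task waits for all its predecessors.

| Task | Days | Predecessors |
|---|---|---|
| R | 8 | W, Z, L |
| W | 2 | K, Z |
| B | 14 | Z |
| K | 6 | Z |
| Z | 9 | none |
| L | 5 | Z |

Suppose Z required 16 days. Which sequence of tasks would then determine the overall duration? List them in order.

Actual critical path: Z→K→W→R = 9+6+2+8 = 25 ⇒ 25 days.
Z is on the critical path; changing it to 16 makes that path 32 days.
No other chain overtakes it, so the finish is 32 days.

Z, K, W, R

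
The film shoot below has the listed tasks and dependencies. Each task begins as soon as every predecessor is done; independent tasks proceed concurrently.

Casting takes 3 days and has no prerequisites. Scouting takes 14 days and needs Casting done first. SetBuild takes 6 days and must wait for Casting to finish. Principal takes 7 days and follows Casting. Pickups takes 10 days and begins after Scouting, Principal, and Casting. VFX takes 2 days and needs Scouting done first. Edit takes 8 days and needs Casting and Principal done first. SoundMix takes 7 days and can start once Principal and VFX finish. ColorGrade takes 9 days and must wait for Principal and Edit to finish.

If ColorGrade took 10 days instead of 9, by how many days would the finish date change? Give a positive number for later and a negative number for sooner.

The binding path is Casting→Principal→Edit→ColorGrade = 3+7+8+9 = 27; finish at 27 days.
ColorGrade lies on that path, so at 10 days the path becomes 28 days.
The critical path is still Casting→Principal→Edit→ColorGrade; finish is now 28 days.
Change in finish: 28 − 27 = +1 days.

1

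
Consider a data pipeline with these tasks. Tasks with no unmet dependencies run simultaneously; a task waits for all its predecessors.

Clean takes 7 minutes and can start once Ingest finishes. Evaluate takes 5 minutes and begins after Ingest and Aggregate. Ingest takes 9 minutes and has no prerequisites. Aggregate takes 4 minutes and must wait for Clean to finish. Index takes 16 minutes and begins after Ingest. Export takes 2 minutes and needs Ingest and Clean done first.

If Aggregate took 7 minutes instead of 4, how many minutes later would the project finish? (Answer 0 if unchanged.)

Critical path before the change: Ingest→Clean→Aggregate→Evaluate = 9+7+4+5 = 25 giving 25 minutes.
Aggregate is on the critical path; changing it to 7 makes that path 28 minutes.
No other chain overtakes it, so the finish is 28 minutes.
Change in finish: 28 − 25 = +3 minutes.

3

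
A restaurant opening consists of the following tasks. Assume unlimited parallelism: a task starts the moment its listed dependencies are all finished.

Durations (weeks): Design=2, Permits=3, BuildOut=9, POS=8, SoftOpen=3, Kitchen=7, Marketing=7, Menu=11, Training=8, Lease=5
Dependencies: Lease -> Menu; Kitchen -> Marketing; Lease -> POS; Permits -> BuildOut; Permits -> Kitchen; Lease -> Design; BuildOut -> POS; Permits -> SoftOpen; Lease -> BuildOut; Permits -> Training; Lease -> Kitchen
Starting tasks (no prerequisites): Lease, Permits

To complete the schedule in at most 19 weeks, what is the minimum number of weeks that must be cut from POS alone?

3

Current finish: 22 weeks; target: 19.
POS is on every critical path, so each week cut from POS cuts the finish by one (this holds down to a finish of 19).
Need 22 − 19 = 3 weeks off POS → POS becomes 5 weeks, finish becomes 19.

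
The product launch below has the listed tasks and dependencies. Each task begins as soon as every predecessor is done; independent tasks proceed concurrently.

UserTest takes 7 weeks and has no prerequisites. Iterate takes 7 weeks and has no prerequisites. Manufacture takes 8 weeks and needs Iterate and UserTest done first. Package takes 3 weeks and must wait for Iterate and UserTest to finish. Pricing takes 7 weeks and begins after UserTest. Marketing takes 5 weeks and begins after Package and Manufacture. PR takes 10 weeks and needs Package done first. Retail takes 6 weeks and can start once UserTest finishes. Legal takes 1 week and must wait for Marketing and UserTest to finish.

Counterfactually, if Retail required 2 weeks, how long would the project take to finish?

21

Critical path before the change: UserTest→Manufacture→Marketing→Legal = 7+8+5+1 = 21 giving 21 weeks.
Retail has 8 weeks of float (longest path through it is 13).
The critical path is still UserTest→Manufacture→Marketing→Legal; finish is now 21 weeks.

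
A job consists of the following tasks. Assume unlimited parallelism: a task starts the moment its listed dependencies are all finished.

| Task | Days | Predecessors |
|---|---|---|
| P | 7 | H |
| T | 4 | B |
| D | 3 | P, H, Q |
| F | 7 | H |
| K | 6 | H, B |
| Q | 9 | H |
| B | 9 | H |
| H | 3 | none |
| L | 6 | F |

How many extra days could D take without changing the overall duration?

3

H→B→K = 3+9+6 = 18 sets the makespan at 18 days.
Longest path through D: 15 days (earliest finish 15, latest finish 18).
Float = 18 − 15 = 3.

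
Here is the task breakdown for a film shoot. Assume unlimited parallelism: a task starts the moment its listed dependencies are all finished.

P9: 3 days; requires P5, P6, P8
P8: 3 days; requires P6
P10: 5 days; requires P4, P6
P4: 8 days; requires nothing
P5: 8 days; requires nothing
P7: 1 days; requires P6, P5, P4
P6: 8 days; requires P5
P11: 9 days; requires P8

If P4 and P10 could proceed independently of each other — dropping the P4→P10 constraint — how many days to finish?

28

With the dependency in place, P5→P6→P8→P11 = 8+8+3+9 = 28 sets the finish at 28 days.
Dropping P4→P10 doesn't change P10's earliest start (16); another predecessor still binds.
After: P5→P6→P8→P11 = 8+8+3+9 = 28 → 28 days.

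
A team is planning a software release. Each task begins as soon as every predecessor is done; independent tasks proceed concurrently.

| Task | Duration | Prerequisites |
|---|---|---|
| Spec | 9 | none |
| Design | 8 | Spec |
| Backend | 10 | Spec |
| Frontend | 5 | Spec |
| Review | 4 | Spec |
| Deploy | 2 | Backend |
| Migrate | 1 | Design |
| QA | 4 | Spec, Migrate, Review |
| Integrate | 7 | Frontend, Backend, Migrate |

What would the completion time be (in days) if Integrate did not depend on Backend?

25

With the dependency in place, Spec→Backend→Integrate = 9+10+7 = 26 sets the finish at 26 days.
Without Backend→Integrate, Integrate's earliest start moves from 19 to 18.
New critical path: Spec→Design→Migrate→Integrate = 9+8+1+7 = 25 ⇒ 25 days.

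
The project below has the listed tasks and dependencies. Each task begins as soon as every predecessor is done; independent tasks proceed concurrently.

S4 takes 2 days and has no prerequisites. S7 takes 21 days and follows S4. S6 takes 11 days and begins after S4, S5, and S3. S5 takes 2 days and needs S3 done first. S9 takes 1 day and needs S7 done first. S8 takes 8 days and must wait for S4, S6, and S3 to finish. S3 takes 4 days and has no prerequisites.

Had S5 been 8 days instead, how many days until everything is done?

As given, the longest chain is S3→S5→S6→S8 = 4+2+11+8 = 25, so the finish is 25 days.
Since S5 is critical, the +6 change carries straight to that chain (now 31 days).
The critical path is still S3→S5→S6→S8; finish is now 31 days.

31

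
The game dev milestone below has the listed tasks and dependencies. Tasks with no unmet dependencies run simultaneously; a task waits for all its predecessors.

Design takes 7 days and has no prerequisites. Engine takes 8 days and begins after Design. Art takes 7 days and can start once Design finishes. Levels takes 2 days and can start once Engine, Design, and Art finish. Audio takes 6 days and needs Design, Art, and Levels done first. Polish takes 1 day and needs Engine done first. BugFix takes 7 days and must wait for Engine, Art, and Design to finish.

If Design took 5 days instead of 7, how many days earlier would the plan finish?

Baseline: Design→Engine→Levels→Audio = 7+8+2+6 = 23 → 23 days.
Since Design is critical, the -2 change carries straight to that chain (now 21 days).
The critical path is still Design→Engine→Levels→Audio; finish is now 21 days.
Change in finish: 21 − 23 = -2 days.

2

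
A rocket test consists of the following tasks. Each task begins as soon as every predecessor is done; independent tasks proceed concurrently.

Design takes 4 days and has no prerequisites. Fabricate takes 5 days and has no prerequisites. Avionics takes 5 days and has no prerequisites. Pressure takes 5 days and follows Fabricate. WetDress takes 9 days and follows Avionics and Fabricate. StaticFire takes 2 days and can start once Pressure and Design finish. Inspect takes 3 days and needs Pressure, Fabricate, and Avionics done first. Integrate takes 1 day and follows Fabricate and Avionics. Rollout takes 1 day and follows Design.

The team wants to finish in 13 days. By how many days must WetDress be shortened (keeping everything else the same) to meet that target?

1

Current finish: 14 days; target: 13.
WetDress is on every critical path, so each day cut from WetDress cuts the finish by one (this holds down to a finish of 13).
Need 14 − 13 = 1 day off WetDress → WetDress becomes 8 days, finish becomes 13.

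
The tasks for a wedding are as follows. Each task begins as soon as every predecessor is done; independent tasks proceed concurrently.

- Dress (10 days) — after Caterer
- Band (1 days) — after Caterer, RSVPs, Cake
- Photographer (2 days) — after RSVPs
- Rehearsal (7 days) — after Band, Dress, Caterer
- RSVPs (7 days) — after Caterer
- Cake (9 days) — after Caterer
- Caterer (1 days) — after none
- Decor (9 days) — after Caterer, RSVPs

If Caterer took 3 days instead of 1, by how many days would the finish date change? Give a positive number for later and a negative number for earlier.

2

Actual critical path: Caterer→Dress→Rehearsal = 1+10+7 = 18 ⇒ 18 days.
Since Caterer is critical, the +2 change carries straight to that chain (now 20 days).
No other chain overtakes it, so the finish is 20 days.
Change in finish: 20 − 18 = +2 days.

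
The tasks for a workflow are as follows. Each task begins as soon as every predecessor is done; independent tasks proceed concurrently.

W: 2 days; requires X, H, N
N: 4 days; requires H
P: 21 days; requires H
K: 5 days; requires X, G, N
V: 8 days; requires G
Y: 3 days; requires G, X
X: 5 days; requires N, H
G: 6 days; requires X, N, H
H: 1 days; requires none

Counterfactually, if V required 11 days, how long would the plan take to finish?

The binding path is H→N→X→G→V = 1+4+5+6+8 = 24; finish at 24 days.
V is on the critical path; changing it to 11 makes that path 27 days.
The critical path is still H→N→X→G→V; finish is now 27 days.

27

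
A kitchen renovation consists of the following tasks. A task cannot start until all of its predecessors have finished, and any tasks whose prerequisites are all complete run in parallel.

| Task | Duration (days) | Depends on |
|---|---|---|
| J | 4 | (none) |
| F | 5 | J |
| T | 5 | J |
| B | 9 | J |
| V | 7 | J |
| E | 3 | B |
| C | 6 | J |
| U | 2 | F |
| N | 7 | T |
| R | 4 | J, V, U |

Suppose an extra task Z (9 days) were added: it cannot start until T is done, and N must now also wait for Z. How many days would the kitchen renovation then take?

25

Originally the kitchen renovation takes 16 days.
With Z inserted, N now waits for max(T, Z).
New critical path: J→T→Z→N = 4+5+9+7 = 25 ⇒ 25 days.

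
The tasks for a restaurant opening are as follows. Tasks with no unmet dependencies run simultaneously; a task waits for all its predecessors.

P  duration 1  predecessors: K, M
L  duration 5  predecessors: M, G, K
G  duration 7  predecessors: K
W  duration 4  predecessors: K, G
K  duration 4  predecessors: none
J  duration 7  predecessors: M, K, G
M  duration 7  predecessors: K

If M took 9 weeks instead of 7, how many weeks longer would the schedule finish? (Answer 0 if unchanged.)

2

Critical path before the change: K→M→J = 4+7+7 = 18 giving 18 weeks.
M is on the critical path; changing it to 9 makes that path 20 weeks.
No other chain overtakes it, so the finish is 20 weeks.
Change in finish: 20 − 18 = +2 weeks.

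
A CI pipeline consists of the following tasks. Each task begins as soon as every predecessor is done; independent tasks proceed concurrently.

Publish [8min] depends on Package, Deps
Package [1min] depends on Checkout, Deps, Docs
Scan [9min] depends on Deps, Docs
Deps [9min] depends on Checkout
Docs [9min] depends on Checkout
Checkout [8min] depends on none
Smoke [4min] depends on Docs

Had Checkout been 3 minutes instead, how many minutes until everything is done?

Critical path before the change: Checkout→Deps→Package→Publish = 8+9+1+8 = 26 giving 26 minutes.
Checkout lies on that path, so at 3 minutes the path becomes 21 minutes.
The critical path is still Checkout→Deps→Package→Publish; finish is now 21 minutes.

21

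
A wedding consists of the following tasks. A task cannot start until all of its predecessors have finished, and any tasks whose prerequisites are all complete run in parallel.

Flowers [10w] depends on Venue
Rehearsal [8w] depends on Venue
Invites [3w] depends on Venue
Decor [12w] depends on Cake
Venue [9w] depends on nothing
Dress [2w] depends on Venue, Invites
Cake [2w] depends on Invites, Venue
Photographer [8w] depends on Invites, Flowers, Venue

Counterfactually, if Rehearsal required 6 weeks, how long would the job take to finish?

Actual critical path: Venue→Flowers→Photographer = 9+10+8 = 27 ⇒ 27 weeks.
Rehearsal has 10 weeks of float (longest path through it is 17).
The critical path is still Venue→Flowers→Photographer; finish is now 27 weeks.

27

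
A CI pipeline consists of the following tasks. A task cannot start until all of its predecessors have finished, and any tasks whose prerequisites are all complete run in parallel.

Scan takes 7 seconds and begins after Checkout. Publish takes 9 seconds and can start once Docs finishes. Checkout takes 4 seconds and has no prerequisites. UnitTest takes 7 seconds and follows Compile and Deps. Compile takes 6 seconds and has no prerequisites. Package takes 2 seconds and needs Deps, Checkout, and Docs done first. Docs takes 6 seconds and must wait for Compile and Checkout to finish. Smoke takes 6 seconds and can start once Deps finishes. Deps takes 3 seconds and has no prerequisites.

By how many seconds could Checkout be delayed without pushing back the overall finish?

Critical path: Compile→Docs→Publish = 6+6+9 = 21, so the finish is 21 seconds.
Checkout finishes as early as 4 and must finish by 6.
Slack of Checkout = 2 − 0 = 2 seconds.

2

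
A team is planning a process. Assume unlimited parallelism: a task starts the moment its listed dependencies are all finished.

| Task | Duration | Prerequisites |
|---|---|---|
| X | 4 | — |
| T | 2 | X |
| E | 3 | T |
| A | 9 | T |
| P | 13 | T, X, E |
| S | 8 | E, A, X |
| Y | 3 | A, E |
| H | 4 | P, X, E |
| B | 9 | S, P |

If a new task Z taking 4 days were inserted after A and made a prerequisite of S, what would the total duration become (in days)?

Originally the plan takes 32 days.
With Z inserted, S now waits for max(E, A, X, Z).
New critical path: X→T→A→Z→S→B = 4+2+9+4+8+9 = 36 ⇒ 36 days.

36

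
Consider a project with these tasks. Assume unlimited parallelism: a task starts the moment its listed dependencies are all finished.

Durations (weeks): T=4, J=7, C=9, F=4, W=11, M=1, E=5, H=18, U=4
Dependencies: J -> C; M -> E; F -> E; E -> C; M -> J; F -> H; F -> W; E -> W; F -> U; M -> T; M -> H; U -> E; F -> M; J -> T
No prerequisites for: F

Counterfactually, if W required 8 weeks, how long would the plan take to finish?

23

As given, the longest chain is F→U→E→W = 4+4+5+11 = 24, so the finish is 24 weeks.
W is on the critical path; changing it to 8 makes that path 21 weeks.
New critical path: F→M→H = 4+1+18 = 23 ⇒ 23 weeks.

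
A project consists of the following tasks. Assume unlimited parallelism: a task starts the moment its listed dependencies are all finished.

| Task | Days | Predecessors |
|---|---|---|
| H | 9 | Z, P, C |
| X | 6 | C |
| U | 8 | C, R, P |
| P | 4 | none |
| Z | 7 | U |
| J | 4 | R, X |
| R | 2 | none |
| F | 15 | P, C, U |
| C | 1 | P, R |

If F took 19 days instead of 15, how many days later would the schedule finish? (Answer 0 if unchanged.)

3

Baseline: P→C→U→Z→H = 4+1+8+7+9 = 29 → 29 days.
F has 1 day of float (longest path through it is 28).
The binding chain switches to P→C→U→F = 4+1+8+19 = 32; finish 32 days.
Change in finish: 32 − 29 = +3 days.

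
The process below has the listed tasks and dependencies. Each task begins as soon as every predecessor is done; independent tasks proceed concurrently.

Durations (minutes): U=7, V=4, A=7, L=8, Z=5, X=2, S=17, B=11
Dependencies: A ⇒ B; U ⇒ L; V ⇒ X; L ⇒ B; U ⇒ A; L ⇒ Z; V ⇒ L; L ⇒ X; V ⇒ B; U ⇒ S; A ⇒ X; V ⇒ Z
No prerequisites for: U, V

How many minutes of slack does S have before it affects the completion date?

Critical path: U→L→B = 7+8+11 = 26, so the finish is 26 minutes.
Longest path through S: 24 minutes (earliest finish 24, latest finish 26).
Float = 26 − 24 = 2.

2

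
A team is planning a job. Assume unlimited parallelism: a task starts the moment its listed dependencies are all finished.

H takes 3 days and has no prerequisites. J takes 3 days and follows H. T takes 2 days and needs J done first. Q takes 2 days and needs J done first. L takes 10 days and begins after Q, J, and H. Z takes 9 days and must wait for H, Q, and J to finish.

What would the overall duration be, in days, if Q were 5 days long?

21

Critical path before the change: H→J→Q→L = 3+3+2+10 = 18 giving 18 days.
Q lies on that path, so at 5 days the path becomes 21 days.
That remains the longest chain; total 21 days.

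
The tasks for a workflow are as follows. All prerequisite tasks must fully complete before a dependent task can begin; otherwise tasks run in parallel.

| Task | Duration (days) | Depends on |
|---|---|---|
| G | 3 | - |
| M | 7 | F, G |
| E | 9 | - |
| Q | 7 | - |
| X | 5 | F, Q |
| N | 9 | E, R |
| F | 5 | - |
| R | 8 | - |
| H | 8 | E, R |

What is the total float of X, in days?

6

Critical path: E→N = 9+9 = 18, so the finish is 18 days.
Longest path through X: 12 days (earliest finish 12, latest finish 18).
Slack of X = 13 − 7 = 6 days.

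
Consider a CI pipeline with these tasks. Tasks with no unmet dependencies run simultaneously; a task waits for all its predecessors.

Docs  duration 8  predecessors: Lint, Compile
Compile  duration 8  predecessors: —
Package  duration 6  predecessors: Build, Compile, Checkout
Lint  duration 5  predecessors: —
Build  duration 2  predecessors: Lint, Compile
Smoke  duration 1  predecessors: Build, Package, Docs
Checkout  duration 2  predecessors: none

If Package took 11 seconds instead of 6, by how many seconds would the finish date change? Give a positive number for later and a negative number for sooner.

5

Critical path before the change: Compile→Build→Package→Smoke = 8+2+6+1 = 17 giving 17 seconds.
Package lies on that path, so at 11 seconds the path becomes 22 seconds.
That remains the longest chain; total 22 seconds.
Change in finish: 22 − 17 = +5 seconds.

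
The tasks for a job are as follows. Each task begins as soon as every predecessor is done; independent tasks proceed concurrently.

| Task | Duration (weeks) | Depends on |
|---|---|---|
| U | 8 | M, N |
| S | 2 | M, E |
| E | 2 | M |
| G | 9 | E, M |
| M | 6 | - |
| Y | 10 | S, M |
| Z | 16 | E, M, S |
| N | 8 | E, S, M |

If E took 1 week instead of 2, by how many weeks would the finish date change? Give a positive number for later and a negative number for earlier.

Critical path before the change: M→E→S→Z = 6+2+2+16 = 26 giving 26 weeks.
E is on the critical path; changing it to 1 makes that path 25 weeks.
The critical path is still M→E→S→Z; finish is now 25 weeks.
Change in finish: 25 − 26 = -1 weeks.

-1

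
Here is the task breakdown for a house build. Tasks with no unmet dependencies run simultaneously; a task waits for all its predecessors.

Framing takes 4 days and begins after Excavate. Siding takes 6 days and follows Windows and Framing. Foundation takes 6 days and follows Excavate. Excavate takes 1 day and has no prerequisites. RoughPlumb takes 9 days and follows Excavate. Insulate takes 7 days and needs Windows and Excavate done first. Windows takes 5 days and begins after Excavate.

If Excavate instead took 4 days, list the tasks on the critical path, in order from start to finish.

Excavate, Windows, Insulate

As given, the longest chain is Excavate→Windows→Insulate = 1+5+7 = 13, so the finish is 13 days.
Excavate is on the critical path; changing it to 4 makes that path 16 days.
That remains the longest chain; total 16 days.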